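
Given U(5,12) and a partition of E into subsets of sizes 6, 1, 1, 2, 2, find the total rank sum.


r(Ai) = min(|Ai|, 5) for each part.
Sum = min(6,5) + min(1,5) + min(1,5) + min(2,5) + min(2,5)
    = 5 + 1 + 1 + 2 + 2
    = 11.

11


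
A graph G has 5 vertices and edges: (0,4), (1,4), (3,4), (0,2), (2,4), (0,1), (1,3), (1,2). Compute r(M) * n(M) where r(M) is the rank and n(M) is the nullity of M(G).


r(M) = |V| - c = 5 - 1 = 4.
nullity = |E| - r(M) = 8 - 4 = 4.
Product = 4 * 4 = 16.

16


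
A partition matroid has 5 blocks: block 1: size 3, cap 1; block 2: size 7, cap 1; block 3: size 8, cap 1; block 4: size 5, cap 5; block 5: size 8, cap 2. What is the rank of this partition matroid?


Rank of a partition matroid = sum of min(|Si|, ci) for each block.
= min(3,1) + min(7,1) + min(8,1) + min(5,5) + min(8,2)
= 1 + 1 + 1 + 5 + 2
= 10.

10


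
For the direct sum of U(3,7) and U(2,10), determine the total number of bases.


Bases of a direct sum M1 + M2: |B| = |B(M1)| * |B(M2)|.
|B(U(3,7))| = C(7,3) = 35.
|B(U(2,10))| = C(10,2) = 45.
Total bases = 35 * 45 = 1575.

1575


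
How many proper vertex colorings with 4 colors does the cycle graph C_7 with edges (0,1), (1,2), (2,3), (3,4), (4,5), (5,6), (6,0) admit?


P(C_7, k) = (k-1)^7 + (-1)^7*(k-1).
P(4) = (3)^7 - 3
= 2187 - 3 = 2184.

2184


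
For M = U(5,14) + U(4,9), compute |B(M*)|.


(M1+M2)* = M1* + M2*.
M1* = U(9,14), bases: C(14,9) = 2002.
M2* = U(5,9), bases: C(9,5) = 126.
|B(M*)| = 2002 * 126 = 252252.

252252


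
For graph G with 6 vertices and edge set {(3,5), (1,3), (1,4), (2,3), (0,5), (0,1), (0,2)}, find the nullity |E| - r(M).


Cycle rank (nullity) = |E| - r(M) = |E| - (|V| - c).
|E| = 7, |V| = 6, c = 1.
Nullity = 7 - (6 - 1) = 7 - 5 = 2.

2


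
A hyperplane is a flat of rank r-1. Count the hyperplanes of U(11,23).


Hyperplanes of U(11,23) are flats of rank 10.
In a uniform matroid, these are exactly the (10)-element subsets.
Count = (23 choose 10) = 1144066.

1144066


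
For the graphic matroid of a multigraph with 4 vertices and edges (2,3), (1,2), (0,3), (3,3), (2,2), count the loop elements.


In a graphic matroid, a loop is a self-loop edge (u,u) with rank 0.
Examining all 5 edges for self-loops...
Self-loops found: (3,3), (2,2)
Number of loops = 2.

2


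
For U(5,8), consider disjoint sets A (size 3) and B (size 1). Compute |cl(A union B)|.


|A union B| = 3 + 1 = 4 (disjoint).
In U(5,8), cl(S) = S if |S| < 5, else cl(S) = E.
Since 4 < 5, cl(A union B) = A union B.
|cl(A union B)| = 4.

4


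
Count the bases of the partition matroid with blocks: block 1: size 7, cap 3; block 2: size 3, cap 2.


A basis picks exactly ci elements from block i.
Number of bases = product of C(|Si|, ci).
= C(7,3) * C(3,2)
= 35 * 3
= 105.

105


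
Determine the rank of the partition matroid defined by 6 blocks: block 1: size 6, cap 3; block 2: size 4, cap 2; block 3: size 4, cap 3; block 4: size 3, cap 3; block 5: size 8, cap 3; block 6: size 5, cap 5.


Rank of a partition matroid = sum of min(|Si|, ci) for each block.
= min(6,3) + min(4,2) + min(4,3) + min(3,3) + min(8,3) + min(5,5)
= 3 + 2 + 3 + 3 + 3 + 5
= 19.

19


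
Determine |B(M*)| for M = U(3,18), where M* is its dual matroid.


The dual of U(r,n) is U(n-r, n) = U(15,18).
Bases of U(15,18) are all (15)-element subsets.
|B(M*)| = (18 choose 15) = 816.

816


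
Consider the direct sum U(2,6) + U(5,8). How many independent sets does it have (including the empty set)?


For a direct sum, |I(M1+M2)| = |I(M1)| * |I(M2)|.
|I(U(2,6))| = sum C(6,k) for k=0..2 = 22.
|I(U(5,8))| = sum C(8,k) for k=0..5 = 219.
Total = 22 * 219 = 4818.

4818


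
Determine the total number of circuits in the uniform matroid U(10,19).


In U(10,19), circuits are the (11)-element subsets.
Any set of 11 elements is dependent, and removing any one element gives
an independent set of size 10, so it is a minimal dependent set.
Number of circuits = C(19,11) = 19! / (11! * 8!) = 75582.

75582


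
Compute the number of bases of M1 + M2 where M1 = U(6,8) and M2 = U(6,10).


Bases of a direct sum M1 + M2: |B| = |B(M1)| * |B(M2)|.
|B(U(6,8))| = C(8,6) = 28.
|B(U(6,10))| = C(10,6) = 210.
Total bases = 28 * 210 = 5880.

5880


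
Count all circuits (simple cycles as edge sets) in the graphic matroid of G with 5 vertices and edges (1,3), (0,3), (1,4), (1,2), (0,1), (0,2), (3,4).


A circuit in a graphic matroid = edge set of a simple cycle.
G has 5 vertices and 7 edges.
Enumerating all minimal edge subsets forming cycles...
Total circuits found: 6.

6


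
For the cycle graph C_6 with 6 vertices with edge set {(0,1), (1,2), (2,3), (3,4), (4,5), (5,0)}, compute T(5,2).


T(C_6; x,y) = x + x^2 + ... + x^(5) + y.
T(5,2) = 5^1 + 5^2 + 5^3 + 5^4 + 5^5 + 2
= 5 + 25 + 125 + 625 + 3125 + 2
= 3907.

3907


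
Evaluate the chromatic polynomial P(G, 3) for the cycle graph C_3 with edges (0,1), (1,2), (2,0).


P(C_3, k) = (k-1)^3 + (-1)^3*(k-1).
P(3) = (2)^3 - 2
= 8 - 2 = 6.

6


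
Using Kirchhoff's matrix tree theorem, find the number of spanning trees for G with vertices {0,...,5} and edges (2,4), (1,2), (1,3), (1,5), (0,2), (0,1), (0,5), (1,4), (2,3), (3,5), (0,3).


By Kirchhoff's matrix tree theorem, the number of spanning trees equals
the determinant of any cofactor of the Laplacian matrix L.
G has 6 vertices and 11 edges.
Computing the (5 x 5) cofactor determinant gives 185.

185


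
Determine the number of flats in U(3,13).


Flats of U(3,13): every subset of size < 3 is a flat, plus E itself.
Count = C(13,0) + C(13,1) + C(13,2) + 1
     = 1 + 13 + 78 + 1
     = 93.

93


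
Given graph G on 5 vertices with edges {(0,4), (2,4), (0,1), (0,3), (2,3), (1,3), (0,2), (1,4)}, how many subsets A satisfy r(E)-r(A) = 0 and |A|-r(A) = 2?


R(x,y) = sum over A in 2^E of x^(r(E)-r(A)) * y^(|A|-r(A)).
G has 5 vertices, 8 edges. r(E) = 4.
Enumerate all 2^8 = 256 subsets.
Count subsets with r(E)-r(A)=0 and |A|-r(A)=2: 28.

28


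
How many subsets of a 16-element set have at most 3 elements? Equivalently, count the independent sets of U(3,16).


Independent sets of U(3,16) are all subsets of size <= 3.
Count = C(16,0) + C(16,1) + C(16,2) + C(16,3)
     = 1 + 16 + 120 + 560
     = 697.

697


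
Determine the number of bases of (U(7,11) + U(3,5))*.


(M1+M2)* = M1* + M2*.
M1* = U(4,11), bases: C(11,4) = 330.
M2* = U(2,5), bases: C(5,2) = 10.
|B(M*)| = 330 * 10 = 3300.

3300


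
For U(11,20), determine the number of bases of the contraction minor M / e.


Contracting e from U(11,20) gives U(10,19).
Bases of U(10,19) = C(19,10) = 92378.

92378


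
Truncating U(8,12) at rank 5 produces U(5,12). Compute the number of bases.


Truncating U(8,12) to rank 5 gives U(5,12).
Bases of U(5,12) are all 5-element subsets of 12 elements.
Number of bases = C(12,5) = 792.

792


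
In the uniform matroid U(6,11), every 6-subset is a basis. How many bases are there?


Bases of U(6,11) are all 6-element subsets of the 11-element ground set.
Number of bases = C(11,6).
C(11,6) = 11! / (6! * 5!) = 462.

462


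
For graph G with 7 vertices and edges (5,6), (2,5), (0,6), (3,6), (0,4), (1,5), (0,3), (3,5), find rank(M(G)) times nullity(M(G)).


r(M) = |V| - c = 7 - 1 = 6.
nullity = |E| - r(M) = 8 - 6 = 2.
Product = 6 * 2 = 12.

12


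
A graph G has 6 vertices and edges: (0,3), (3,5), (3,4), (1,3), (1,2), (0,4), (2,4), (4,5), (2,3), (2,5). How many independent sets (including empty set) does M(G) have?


An independent set in a graphic matroid is an acyclic edge subset.
G has 6 vertices and 10 edges.
Enumerate all 2^10 = 1024 subsets, checking for acyclicity.
Total independent sets = 430.

430


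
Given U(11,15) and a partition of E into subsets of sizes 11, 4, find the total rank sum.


r(Ai) = min(|Ai|, 11) for each part.
Sum = min(11,11) + min(4,11)
    = 11 + 4
    = 15.

15


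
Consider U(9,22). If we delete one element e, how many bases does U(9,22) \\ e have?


Deleting e from U(9,22) gives U(9,21) since n > r.
Bases of U(9,21) = C(21,9) = 293930.

293930


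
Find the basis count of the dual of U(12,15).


The dual of U(r,n) is U(n-r, n) = U(3,15).
Bases of U(3,15) are all (3)-element subsets.
|B(M*)| = C(15,3) = 15! / (3! * 12!) = 455.

455


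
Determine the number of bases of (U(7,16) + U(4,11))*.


(M1+M2)* = M1* + M2*.
M1* = U(9,16), bases: C(16,9) = 11440.
M2* = U(7,11), bases: C(11,7) = 330.
|B(M*)| = 11440 * 330 = 3775200.

3775200


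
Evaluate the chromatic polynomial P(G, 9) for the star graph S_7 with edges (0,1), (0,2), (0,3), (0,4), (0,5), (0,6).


P(tree, k) = k * (k-1)^(6) for any tree on 7 vertices.
P(9) = 9 * 8^6 = 9 * 262144 = 2359296.

2359296


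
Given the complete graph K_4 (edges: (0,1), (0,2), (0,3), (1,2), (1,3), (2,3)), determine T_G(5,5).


T(K_4; x,y) = x^3 + 3x^2 + 4xy + 2x + y^3 + 3y^2 + 2y.
Substituting x=5, y=5:
= 125 + 75 + 100 + 10 + 125 + 75 + 10
= 520.

520


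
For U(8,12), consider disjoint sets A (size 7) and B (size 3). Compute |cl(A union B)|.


|A union B| = 7 + 3 = 10 (disjoint).
In U(8,12), cl(S) = S if |S| < 8, else cl(S) = E.
Since 10 >= 8, cl(A union B) = E.
|cl(A union B)| = 12.

12


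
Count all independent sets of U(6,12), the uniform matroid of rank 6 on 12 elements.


Independent sets of U(6,12) are all subsets of size <= 6.
Count = (12 choose 0) + (12 choose 1) + (12 choose 2) + (12 choose 3) + (12 choose 4) + (12 choose 5) + (12 choose 6)
     = 1 + 12 + 66 + 220 + 495 + 792 + 924
     = 2510.

2510


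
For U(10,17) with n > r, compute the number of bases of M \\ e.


Deleting e from U(10,17) gives U(10,16) since n > r.
Bases of U(10,16) = C(16,10) = 16! / (10! * 6!) = 8008.

8008


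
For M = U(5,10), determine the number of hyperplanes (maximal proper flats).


Hyperplanes of U(5,10) are flats of rank 4.
In a uniform matroid, these are exactly the (4)-element subsets.
Count = C(10,4) = (10 * 9 * 8 * 7) / (1 * 2 * 3 * 4) = 210.

210


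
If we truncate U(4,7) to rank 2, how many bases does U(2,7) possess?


Truncating U(4,7) to rank 2 gives U(2,7).
Bases of U(2,7) are all 2-element subsets of 7 elements.
Number of bases = C(7,2) = 7! / (2! * 5!) = 21.

21


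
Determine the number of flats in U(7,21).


Flats of U(7,21): every subset of size < 7 is a flat, plus E itself.
Count = C(21,0) + C(21,1) + C(21,2) + C(21,3) + C(21,4) + C(21,5) + C(21,6) + 1
     = 1 + 21 + 210 + 1330 + 5985 + 20349 + 54264 + 1
     = 82161.

82161


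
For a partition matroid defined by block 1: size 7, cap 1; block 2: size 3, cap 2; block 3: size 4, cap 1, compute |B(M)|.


A basis picks exactly ci elements from block i.
Number of bases = product of C(|Si|, ci).
= C(7,1) * C(3,2) * C(4,1)
= 7 * 3 * 4
= 84.

84


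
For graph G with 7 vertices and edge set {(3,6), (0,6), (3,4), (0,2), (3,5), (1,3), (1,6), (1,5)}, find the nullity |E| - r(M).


Cycle rank (nullity) = |E| - r(M) = |E| - (|V| - c).
|E| = 8, |V| = 7, c = 1.
Nullity = 8 - (7 - 1) = 8 - 6 = 2.

2


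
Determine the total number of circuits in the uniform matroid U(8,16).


In U(8,16), circuits are the (9)-element subsets.
Any set of 9 elements is dependent, and removing any one element gives
an independent set of size 8, so it is a minimal dependent set.
Number of circuits = (16 choose 9) = 11440.

11440


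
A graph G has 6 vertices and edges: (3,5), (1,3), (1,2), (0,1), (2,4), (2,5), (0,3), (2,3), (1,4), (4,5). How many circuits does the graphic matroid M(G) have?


A circuit in a graphic matroid = edge set of a simple cycle.
G has 6 vertices and 10 edges.
Enumerating all minimal edge subsets forming cycles...
Total circuits found: 21.

21


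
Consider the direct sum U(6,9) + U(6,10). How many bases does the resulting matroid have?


Bases of a direct sum M1 + M2: |B| = |B(M1)| * |B(M2)|.
|B(U(6,9))| = C(9,6) = 84.
|B(U(6,10))| = C(10,6) = 210.
Total bases = 84 * 210 = 17640.

17640


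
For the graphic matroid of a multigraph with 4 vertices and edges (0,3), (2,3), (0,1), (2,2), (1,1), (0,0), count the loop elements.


In a graphic matroid, a loop is a self-loop edge (u,u) with rank 0.
Examining all 6 edges for self-loops...
Self-loops found: (2,2), (1,1), (0,0)
Number of loops = 3.

3


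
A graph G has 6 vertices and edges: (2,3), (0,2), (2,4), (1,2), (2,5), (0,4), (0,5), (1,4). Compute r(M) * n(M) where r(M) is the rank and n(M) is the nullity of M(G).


r(M) = |V| - c = 6 - 1 = 5.
nullity = |E| - r(M) = 8 - 5 = 3.
Product = 5 * 3 = 15.

15


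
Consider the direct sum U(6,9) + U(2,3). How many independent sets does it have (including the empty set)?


For a direct sum, |I(M1+M2)| = |I(M1)| * |I(M2)|.
|I(U(6,9))| = sum C(9,k) for k=0..6 = 466.
|I(U(2,3))| = sum C(3,k) for k=0..2 = 7.
Total = 466 * 7 = 3262.

3262


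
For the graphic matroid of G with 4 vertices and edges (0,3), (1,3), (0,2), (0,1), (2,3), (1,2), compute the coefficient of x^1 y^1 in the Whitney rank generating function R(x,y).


R(x,y) = sum over A in 2^E of x^(r(E)-r(A)) * y^(|A|-r(A)).
G has 4 vertices, 6 edges. r(E) = 3.
Enumerate all 2^6 = 64 subsets.
Count subsets with r(E)-r(A)=1 and |A|-r(A)=1: 4.

4


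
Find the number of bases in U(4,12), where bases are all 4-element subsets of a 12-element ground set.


Bases of U(4,12) are all 4-element subsets of the 12-element ground set.
Number of bases = C(12,4).
C(12,4) = (12 * 11 * 10 * 9) / (1 * 2 * 3 * 4) = 495.

495


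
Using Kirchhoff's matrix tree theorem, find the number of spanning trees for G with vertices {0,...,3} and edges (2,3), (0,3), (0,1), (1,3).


By Kirchhoff's matrix tree theorem, the number of spanning trees equals
the determinant of any cofactor of the Laplacian matrix L.
G has 4 vertices and 4 edges.
Computing the (3 x 3) cofactor determinant gives 3.

3


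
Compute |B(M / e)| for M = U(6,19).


Contracting e from U(6,19) gives U(5,18).
Bases of U(5,18) = C(18,5) = 8568.

8568


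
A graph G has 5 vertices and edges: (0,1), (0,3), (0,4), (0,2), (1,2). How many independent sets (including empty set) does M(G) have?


An independent set in a graphic matroid is an acyclic edge subset.
G has 5 vertices and 5 edges.
Enumerate all 2^5 = 32 subsets, checking for acyclicity.
Total independent sets = 28.

28


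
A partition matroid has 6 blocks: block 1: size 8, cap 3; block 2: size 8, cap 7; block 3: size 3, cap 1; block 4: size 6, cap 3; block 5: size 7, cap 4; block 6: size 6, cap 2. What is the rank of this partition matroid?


Rank of a partition matroid = sum of min(|Si|, ci) for each block.
= min(8,3) + min(8,7) + min(3,1) + min(6,3) + min(7,4) + min(6,2)
= 3 + 7 + 1 + 3 + 4 + 2
= 20.

20


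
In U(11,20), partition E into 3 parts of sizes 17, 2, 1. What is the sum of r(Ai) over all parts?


r(Ai) = min(|Ai|, 11) for each part.
Sum = min(17,11) + min(2,11) + min(1,11)
    = 11 + 2 + 1
    = 14.

14


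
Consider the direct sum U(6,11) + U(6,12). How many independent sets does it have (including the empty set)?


For a direct sum, |I(M1+M2)| = |I(M1)| * |I(M2)|.
|I(U(6,11))| = sum C(11,k) for k=0..6 = 1486.
|I(U(6,12))| = sum C(12,k) for k=0..6 = 2510.
Total = 1486 * 2510 = 3729860.

3729860


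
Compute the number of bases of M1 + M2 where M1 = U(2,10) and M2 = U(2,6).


Bases of a direct sum M1 + M2: |B| = |B(M1)| * |B(M2)|.
|B(U(2,10))| = C(10,2) = 45.
|B(U(2,6))| = C(6,2) = 15.
Total bases = 45 * 15 = 675.

675


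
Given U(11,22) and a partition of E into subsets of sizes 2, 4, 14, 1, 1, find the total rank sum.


r(Ai) = min(|Ai|, 11) for each part.
Sum = min(2,11) + min(4,11) + min(14,11) + min(1,11) + min(1,11)
    = 2 + 4 + 11 + 1 + 1
    = 19.

19


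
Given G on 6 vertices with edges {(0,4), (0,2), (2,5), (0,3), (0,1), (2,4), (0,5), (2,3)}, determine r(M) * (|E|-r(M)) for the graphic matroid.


r(M) = |V| - c = 6 - 1 = 5.
nullity = |E| - r(M) = 8 - 5 = 3.
Product = 5 * 3 = 15.

15


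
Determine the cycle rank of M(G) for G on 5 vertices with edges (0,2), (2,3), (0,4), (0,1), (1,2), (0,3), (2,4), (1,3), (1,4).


Cycle rank (nullity) = |E| - r(M) = |E| - (|V| - c).
|E| = 9, |V| = 5, c = 1.
Nullity = 9 - (5 - 1) = 9 - 4 = 5.

5


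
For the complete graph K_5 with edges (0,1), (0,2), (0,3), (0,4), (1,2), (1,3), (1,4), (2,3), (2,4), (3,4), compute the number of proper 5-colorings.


P(K_5, k) = k(k-1)(k-2)...(k-4).
P(5) = (5) * (4) * (3) * (2) * (1) = 120.

120


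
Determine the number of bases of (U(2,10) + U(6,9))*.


(M1+M2)* = M1* + M2*.
M1* = U(8,10), bases: C(10,8) = 45.
M2* = U(3,9), bases: C(9,3) = 84.
|B(M*)| = 45 * 84 = 3780.

3780


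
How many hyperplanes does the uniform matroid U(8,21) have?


Hyperplanes of U(8,21) are flats of rank 7.
In a uniform matroid, these are exactly the (7)-element subsets.
Count = C(21,7) = 116280.

116280


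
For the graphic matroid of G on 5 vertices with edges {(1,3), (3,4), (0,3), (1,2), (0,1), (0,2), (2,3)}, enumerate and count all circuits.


A circuit in a graphic matroid = edge set of a simple cycle.
G has 5 vertices and 7 edges.
Enumerating all minimal edge subsets forming cycles...
Total circuits found: 7.

7


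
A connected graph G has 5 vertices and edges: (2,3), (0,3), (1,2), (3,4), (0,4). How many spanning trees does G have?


By Kirchhoff's matrix tree theorem, the number of spanning trees equals
the determinant of any cofactor of the Laplacian matrix L.
G has 5 vertices and 5 edges.
Computing the (4 x 4) cofactor determinant gives 3.

3


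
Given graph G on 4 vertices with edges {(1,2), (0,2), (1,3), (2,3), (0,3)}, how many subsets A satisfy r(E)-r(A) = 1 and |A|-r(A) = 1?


R(x,y) = sum over A in 2^E of x^(r(E)-r(A)) * y^(|A|-r(A)).
G has 4 vertices, 5 edges. r(E) = 3.
Enumerate all 2^5 = 32 subsets.
Count subsets with r(E)-r(A)=1 and |A|-r(A)=1: 2.

2


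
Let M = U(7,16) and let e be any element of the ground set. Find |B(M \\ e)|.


Deleting e from U(7,16) gives U(7,15) since n > r.
Bases of U(7,15) = (15 choose 7) = 6435.

6435


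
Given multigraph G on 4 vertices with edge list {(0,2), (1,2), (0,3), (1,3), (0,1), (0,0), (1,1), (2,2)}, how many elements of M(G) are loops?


In a graphic matroid, a loop is a self-loop edge (u,u) with rank 0.
Examining all 8 edges for self-loops...
Self-loops found: (0,0), (1,1), (2,2)
Number of loops = 3.

3


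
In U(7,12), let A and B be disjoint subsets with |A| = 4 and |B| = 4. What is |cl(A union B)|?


|A union B| = 4 + 4 = 8 (disjoint).
In U(7,12), cl(S) = S if |S| < 7, else cl(S) = E.
Since 8 >= 7, cl(A union B) = E.
|cl(A union B)| = 12.

12


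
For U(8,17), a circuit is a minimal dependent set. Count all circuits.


In U(8,17), circuits are the (9)-element subsets.
Any set of 9 elements is dependent, and removing any one element gives
an independent set of size 8, so it is a minimal dependent set.
Number of circuits = C(17,9) = 17! / (9! * 8!) = 24310.

24310


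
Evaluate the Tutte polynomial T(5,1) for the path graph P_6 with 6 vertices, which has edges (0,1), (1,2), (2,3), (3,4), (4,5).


A path on 6 vertices is a tree with 5 edges.
T(x,y) = x^(5) for any tree.
T(5,1) = 5^5 = 3125.

3125


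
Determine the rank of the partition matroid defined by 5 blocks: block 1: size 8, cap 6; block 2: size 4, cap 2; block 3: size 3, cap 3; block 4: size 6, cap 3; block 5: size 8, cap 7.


Rank of a partition matroid = sum of min(|Si|, ci) for each block.
= min(8,6) + min(4,2) + min(3,3) + min(6,3) + min(8,7)
= 6 + 2 + 3 + 3 + 7
= 21.

21


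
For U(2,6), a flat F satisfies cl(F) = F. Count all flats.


Flats of U(2,6): every subset of size < 2 is a flat, plus E itself.
Count = C(6,0) + C(6,1) + 1
     = 1 + 6 + 1
     = 8.

8


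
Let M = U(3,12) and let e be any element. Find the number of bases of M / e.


Contracting e from U(3,12) gives U(2,11).
Bases of U(2,11) = C(11,2) = (11 * 10) / (1 * 2) = 55.

55


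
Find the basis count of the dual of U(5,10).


The dual of U(r,n) is U(n-r, n) = U(5,10).
Bases of U(5,10) are all (5)-element subsets.
|B(M*)| = C(10,5) = 252.

252


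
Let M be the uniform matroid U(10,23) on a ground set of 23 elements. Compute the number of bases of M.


Bases of U(10,23) are all 10-element subsets of the 23-element ground set.
Number of bases = C(23,10).
C(23,10) = 23! / (10! * 13!) = 1144066.

1144066


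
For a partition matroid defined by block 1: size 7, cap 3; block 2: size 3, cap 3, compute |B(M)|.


A basis picks exactly ci elements from block i.
Number of bases = product of C(|Si|, ci).
= C(7,3) * C(3,3)
= 35 * 1
= 35.

35


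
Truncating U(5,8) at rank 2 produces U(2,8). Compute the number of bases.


Truncating U(5,8) to rank 2 gives U(2,8).
Bases of U(2,8) are all 2-element subsets of 8 elements.
Number of bases = C(8,2) = 8! / (2! * 6!) = 28.

28


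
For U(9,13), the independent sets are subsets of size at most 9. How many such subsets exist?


Independent sets of U(9,13) are all subsets of size <= 9.
Count = (13 choose 0) + (13 choose 1) + (13 choose 2) + (13 choose 3) + (13 choose 4) + (13 choose 5) + (13 choose 6) + (13 choose 7) + (13 choose 8) + (13 choose 9)
     = 1 + 13 + 78 + 286 + 715 + 1287 + 1716 + 1716 + 1287 + 715
     = 7814.

7814


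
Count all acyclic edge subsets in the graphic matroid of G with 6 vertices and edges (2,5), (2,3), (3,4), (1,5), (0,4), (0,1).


An independent set in a graphic matroid is an acyclic edge subset.
G has 6 vertices and 6 edges.
Enumerate all 2^6 = 64 subsets, checking for acyclicity.
Total independent sets = 63.

63


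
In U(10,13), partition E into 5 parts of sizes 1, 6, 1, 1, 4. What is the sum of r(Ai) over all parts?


r(Ai) = min(|Ai|, 10) for each part.
Sum = min(1,10) + min(6,10) + min(1,10) + min(1,10) + min(4,10)
    = 1 + 6 + 1 + 1 + 4
    = 13.

13


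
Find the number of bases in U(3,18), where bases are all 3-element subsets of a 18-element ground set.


Bases of U(3,18) are all 3-element subsets of the 18-element ground set.
Number of bases = C(18,3).
(18 choose 3) = 816.

816


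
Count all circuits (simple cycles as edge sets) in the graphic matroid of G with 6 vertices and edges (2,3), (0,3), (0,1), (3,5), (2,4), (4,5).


A circuit in a graphic matroid = edge set of a simple cycle.
G has 6 vertices and 6 edges.
Enumerating all minimal edge subsets forming cycles...
Total circuits found: 1.

1


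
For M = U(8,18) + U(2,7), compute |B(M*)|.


(M1+M2)* = M1* + M2*.
M1* = U(10,18), bases: C(18,10) = 43758.
M2* = U(5,7), bases: C(7,5) = 21.
|B(M*)| = 43758 * 21 = 918918.

918918


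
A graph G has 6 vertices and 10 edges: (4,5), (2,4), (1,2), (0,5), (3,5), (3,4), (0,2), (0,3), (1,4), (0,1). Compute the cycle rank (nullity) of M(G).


Cycle rank (nullity) = |E| - r(M) = |E| - (|V| - c).
|E| = 10, |V| = 6, c = 1.
Nullity = 10 - (6 - 1) = 10 - 5 = 5.

5


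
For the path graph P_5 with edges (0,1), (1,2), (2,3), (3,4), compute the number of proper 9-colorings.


P(P_5, k) = k * (k-1)^(4).
P(9) = 9 * 8^4 = 9 * 4096 = 36864.

36864


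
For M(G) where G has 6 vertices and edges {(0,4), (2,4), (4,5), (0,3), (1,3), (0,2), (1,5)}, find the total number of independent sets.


An independent set in a graphic matroid is an acyclic edge subset.
G has 6 vertices and 7 edges.
Enumerate all 2^7 = 128 subsets, checking for acyclicity.
Total independent sets = 108.

108


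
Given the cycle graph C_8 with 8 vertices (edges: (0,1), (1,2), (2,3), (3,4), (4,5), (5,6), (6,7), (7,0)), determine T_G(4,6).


T(C_8; x,y) = x + x^2 + ... + x^(7) + y.
T(4,6) = 4^1 + 4^2 + 4^3 + 4^4 + 4^5 + 4^6 + 4^7 + 6
= 4 + 16 + 64 + 256 + 1024 + 4096 + 16384 + 6
= 21850.

21850


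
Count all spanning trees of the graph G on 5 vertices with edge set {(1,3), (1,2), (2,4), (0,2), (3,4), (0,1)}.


By Kirchhoff's matrix tree theorem, the number of spanning trees equals
the determinant of any cofactor of the Laplacian matrix L.
G has 5 vertices and 6 edges.
Computing the (4 x 4) cofactor determinant gives 11.

11


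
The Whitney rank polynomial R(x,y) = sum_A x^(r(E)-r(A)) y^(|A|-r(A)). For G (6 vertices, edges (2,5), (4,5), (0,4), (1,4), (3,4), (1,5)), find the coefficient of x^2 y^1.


R(x,y) = sum over A in 2^E of x^(r(E)-r(A)) * y^(|A|-r(A)).
G has 6 vertices, 6 edges. r(E) = 5.
Enumerate all 2^6 = 64 subsets.
Count subsets with r(E)-r(A)=2 and |A|-r(A)=1: 3.

3


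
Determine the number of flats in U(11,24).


Flats of U(11,24): every subset of size < 11 is a flat, plus E itself.
Count = C(24,0) + C(24,1) + C(24,2) + C(24,3) + C(24,4) + C(24,5) + C(24,6) + C(24,7) + C(24,8) + C(24,9) + C(24,10) + 1
     = 1 + 24 + 276 + 2024 + 10626 + 42504 + 134596 + 346104 + 735471 + 1307504 + 1961256 + 1
     = 4540387.

4540387


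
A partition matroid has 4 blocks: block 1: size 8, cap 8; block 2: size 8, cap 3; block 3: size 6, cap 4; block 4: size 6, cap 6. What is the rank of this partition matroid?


Rank of a partition matroid = sum of min(|Si|, ci) for each block.
= min(8,8) + min(8,3) + min(6,4) + min(6,6)
= 8 + 3 + 4 + 6
= 21.

21


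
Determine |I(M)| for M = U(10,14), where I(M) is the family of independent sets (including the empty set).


Independent sets of U(10,14) are all subsets of size <= 10.
Count = (14 choose 0) + (14 choose 1) + (14 choose 2) + (14 choose 3) + (14 choose 4) + (14 choose 5) + (14 choose 6) + (14 choose 7) + (14 choose 8) + (14 choose 9) + (14 choose 10)
     = 1 + 14 + 91 + 364 + 1001 + 2002 + 3003 + 3432 + 3003 + 2002 + 1001
     = 15914.

15914


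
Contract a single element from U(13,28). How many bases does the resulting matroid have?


Contracting e from U(13,28) gives U(12,27).
Bases of U(12,27) = C(27,12) = 27! / (12! * 15!) = 17383860.

17383860


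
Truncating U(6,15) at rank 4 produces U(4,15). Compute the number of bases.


Truncating U(6,15) to rank 4 gives U(4,15).
Bases of U(4,15) are all 4-element subsets of 15 elements.
Number of bases = C(15,4) = (15 * 14 * 13 * 12) / (1 * 2 * 3 * 4) = 1365.

1365


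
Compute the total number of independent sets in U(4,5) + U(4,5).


For a direct sum, |I(M1+M2)| = |I(M1)| * |I(M2)|.
|I(U(4,5))| = sum C(5,k) for k=0..4 = 31.
|I(U(4,5))| = sum C(5,k) for k=0..4 = 31.
Total = 31 * 31 = 961.

961


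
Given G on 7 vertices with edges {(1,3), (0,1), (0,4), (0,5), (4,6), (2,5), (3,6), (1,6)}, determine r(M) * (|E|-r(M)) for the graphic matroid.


r(M) = |V| - c = 7 - 1 = 6.
nullity = |E| - r(M) = 8 - 6 = 2.
Product = 6 * 2 = 12.

12


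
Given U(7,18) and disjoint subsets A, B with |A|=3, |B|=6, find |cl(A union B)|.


|A union B| = 3 + 6 = 9 (disjoint).
In U(7,18), cl(S) = S if |S| < 7, else cl(S) = E.
Since 9 >= 7, cl(A union B) = E.
|cl(A union B)| = 18.

18


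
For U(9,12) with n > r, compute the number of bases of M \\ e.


Deleting e from U(9,12) gives U(9,11) since n > r.
Bases of U(9,11) = (11 choose 9) = 55.

55


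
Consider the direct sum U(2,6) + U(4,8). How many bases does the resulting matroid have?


Bases of a direct sum M1 + M2: |B| = |B(M1)| * |B(M2)|.
|B(U(2,6))| = C(6,2) = 15.
|B(U(4,8))| = C(8,4) = 70.
Total bases = 15 * 70 = 1050.

1050


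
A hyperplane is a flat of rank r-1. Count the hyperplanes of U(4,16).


Hyperplanes of U(4,16) are flats of rank 3.
In a uniform matroid, these are exactly the (3)-element subsets.
Count = (16 choose 3) = 560.

560


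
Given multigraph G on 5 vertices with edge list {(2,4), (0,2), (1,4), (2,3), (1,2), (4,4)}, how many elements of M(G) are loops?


In a graphic matroid, a loop is a self-loop edge (u,u) with rank 0.
Examining all 6 edges for self-loops...
Self-loops found: (4,4)
Number of loops = 1.

1


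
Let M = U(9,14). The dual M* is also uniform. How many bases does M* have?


The dual of U(r,n) is U(n-r, n) = U(5,14).
Bases of U(5,14) are all (5)-element subsets.
|B(M*)| = C(14,5) = 14! / (5! * 9!) = 2002.

2002


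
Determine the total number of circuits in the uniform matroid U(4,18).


In U(4,18), circuits are the (5)-element subsets.
Any set of 5 elements is dependent, and removing any one element gives
an independent set of size 4, so it is a minimal dependent set.
Number of circuits = (18 choose 5) = 8568.

8568


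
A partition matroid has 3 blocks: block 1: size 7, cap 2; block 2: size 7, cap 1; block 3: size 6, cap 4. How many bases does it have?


A basis picks exactly ci elements from block i.
Number of bases = product of C(|Si|, ci).
= C(7,2) * C(7,1) * C(6,4)
= 21 * 7 * 15
= 2205.

2205


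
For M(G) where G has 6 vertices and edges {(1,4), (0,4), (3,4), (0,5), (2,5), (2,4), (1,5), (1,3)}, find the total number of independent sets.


An independent set in a graphic matroid is an acyclic edge subset.
G has 6 vertices and 8 edges.
Enumerate all 2^8 = 256 subsets, checking for acyclicity.
Total independent sets = 186.

186


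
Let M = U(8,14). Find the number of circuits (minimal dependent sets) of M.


In U(8,14), circuits are the (9)-element subsets.
Any set of 9 elements is dependent, and removing any one element gives
an independent set of size 8, so it is a minimal dependent set.
Number of circuits = C(14,9) = 2002.

2002


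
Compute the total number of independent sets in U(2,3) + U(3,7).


For a direct sum, |I(M1+M2)| = |I(M1)| * |I(M2)|.
|I(U(2,3))| = sum C(3,k) for k=0..2 = 7.
|I(U(3,7))| = sum C(7,k) for k=0..3 = 64.
Total = 7 * 64 = 448.

448


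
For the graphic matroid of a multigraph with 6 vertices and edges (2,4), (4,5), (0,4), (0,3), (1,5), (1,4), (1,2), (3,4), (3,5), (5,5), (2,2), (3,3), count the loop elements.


In a graphic matroid, a loop is a self-loop edge (u,u) with rank 0.
Examining all 12 edges for self-loops...
Self-loops found: (5,5), (2,2), (3,3)
Number of loops = 3.

3


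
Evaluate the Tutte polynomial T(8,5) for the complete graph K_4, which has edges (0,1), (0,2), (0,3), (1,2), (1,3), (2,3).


T(K_4; x,y) = x^3 + 3x^2 + 4xy + 2x + y^3 + 3y^2 + 2y.
Substituting x=8, y=5:
= 512 + 192 + 160 + 16 + 125 + 75 + 10
= 1090.

1090


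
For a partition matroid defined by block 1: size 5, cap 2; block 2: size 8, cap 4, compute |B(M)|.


A basis picks exactly ci elements from block i.
Number of bases = product of C(|Si|, ci).
= C(5,2) * C(8,4)
= 10 * 70
= 700.

700


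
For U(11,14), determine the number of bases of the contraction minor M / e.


Contracting e from U(11,14) gives U(10,13).
Bases of U(10,13) = (13 choose 10) = 286.

286


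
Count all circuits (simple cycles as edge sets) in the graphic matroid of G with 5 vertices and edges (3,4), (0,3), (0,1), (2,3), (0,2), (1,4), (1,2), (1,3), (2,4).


A circuit in a graphic matroid = edge set of a simple cycle.
G has 5 vertices and 9 edges.
Enumerating all minimal edge subsets forming cycles...
Total circuits found: 22.

22


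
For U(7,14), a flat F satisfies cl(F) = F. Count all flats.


Flats of U(7,14): every subset of size < 7 is a flat, plus E itself.
Count = (14 choose 0) + (14 choose 1) + (14 choose 2) + (14 choose 3) + (14 choose 4) + (14 choose 5) + (14 choose 6) + 1
     = 1 + 14 + 91 + 364 + 1001 + 2002 + 3003 + 1
     = 6477.

6477


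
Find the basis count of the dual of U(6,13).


The dual of U(r,n) is U(n-r, n) = U(7,13).
Bases of U(7,13) are all (7)-element subsets.
|B(M*)| = C(13,7) = 1716.

1716


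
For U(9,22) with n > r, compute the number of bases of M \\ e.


Deleting e from U(9,22) gives U(9,21) since n > r.
Bases of U(9,21) = C(21,9) = 293930.

293930


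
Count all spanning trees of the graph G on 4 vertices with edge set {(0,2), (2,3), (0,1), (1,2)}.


By Kirchhoff's matrix tree theorem, the number of spanning trees equals
the determinant of any cofactor of the Laplacian matrix L.
G has 4 vertices and 4 edges.
Computing the (3 x 3) cofactor determinant gives 3.

3


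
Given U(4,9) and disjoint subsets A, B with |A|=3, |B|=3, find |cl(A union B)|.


|A union B| = 3 + 3 = 6 (disjoint).
In U(4,9), cl(S) = S if |S| < 4, else cl(S) = E.
Since 6 >= 4, cl(A union B) = E.
|cl(A union B)| = 9.

9


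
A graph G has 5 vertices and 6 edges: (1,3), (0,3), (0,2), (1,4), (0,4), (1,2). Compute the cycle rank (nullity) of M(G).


Cycle rank (nullity) = |E| - r(M) = |E| - (|V| - c).
|E| = 6, |V| = 5, c = 1.
Nullity = 6 - (5 - 1) = 6 - 4 = 2.

2


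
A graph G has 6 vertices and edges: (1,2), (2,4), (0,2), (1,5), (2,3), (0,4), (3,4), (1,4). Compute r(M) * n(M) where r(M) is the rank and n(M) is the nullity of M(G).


r(M) = |V| - c = 6 - 1 = 5.
nullity = |E| - r(M) = 8 - 5 = 3.
Product = 5 * 3 = 15.

15


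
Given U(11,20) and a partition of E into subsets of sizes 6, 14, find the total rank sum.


r(Ai) = min(|Ai|, 11) for each part.
Sum = min(6,11) + min(14,11)
    = 6 + 11
    = 17.

17


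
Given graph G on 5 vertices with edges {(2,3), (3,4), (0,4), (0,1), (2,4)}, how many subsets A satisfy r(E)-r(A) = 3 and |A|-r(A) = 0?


R(x,y) = sum over A in 2^E of x^(r(E)-r(A)) * y^(|A|-r(A)).
G has 5 vertices, 5 edges. r(E) = 4.
Enumerate all 2^5 = 32 subsets.
Count subsets with r(E)-r(A)=3 and |A|-r(A)=0: 5.

5


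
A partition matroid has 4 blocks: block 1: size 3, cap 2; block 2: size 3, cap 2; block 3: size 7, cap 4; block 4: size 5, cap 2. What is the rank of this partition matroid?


Rank of a partition matroid = sum of min(|Si|, ci) for each block.
= min(3,2) + min(3,2) + min(7,4) + min(5,2)
= 2 + 2 + 4 + 2
= 10.

10


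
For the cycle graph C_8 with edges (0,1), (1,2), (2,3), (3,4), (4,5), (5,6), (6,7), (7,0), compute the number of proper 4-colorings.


P(C_8, k) = (k-1)^8 + (-1)^8*(k-1).
P(4) = (3)^8 + 3
= 6561 + 3 = 6564.

6564


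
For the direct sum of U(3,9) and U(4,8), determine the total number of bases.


Bases of a direct sum M1 + M2: |B| = |B(M1)| * |B(M2)|.
|B(U(3,9))| = C(9,3) = 84.
|B(U(4,8))| = C(8,4) = 70.
Total bases = 84 * 70 = 5880.

5880


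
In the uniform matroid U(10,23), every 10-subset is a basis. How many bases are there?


Bases of U(10,23) are all 10-element subsets of the 23-element ground set.
Number of bases = C(23,10).
C(23,10) = 23! / (10! * 13!) = 1144066.

1144066


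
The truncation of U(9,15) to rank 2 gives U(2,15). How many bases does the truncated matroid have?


Truncating U(9,15) to rank 2 gives U(2,15).
Bases of U(2,15) are all 2-element subsets of 15 elements.
Number of bases = C(15,2) = 15! / (2! * 13!) = 105.

105


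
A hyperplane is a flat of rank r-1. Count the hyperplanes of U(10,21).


Hyperplanes of U(10,21) are flats of rank 9.
In a uniform matroid, these are exactly the (9)-element subsets.
Count = (21 choose 9) = 293930.

293930


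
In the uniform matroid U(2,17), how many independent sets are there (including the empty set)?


Independent sets of U(2,17) are all subsets of size <= 2.
Count = C(17,0) + C(17,1) + C(17,2)
     = 1 + 17 + 136
     = 154.

154


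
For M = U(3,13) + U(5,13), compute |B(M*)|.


(M1+M2)* = M1* + M2*.
M1* = U(10,13), bases: C(13,10) = 286.
M2* = U(8,13), bases: C(13,8) = 1287.
|B(M*)| = 286 * 1287 = 368082.

368082


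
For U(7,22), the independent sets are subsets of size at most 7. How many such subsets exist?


Independent sets of U(7,22) are all subsets of size <= 7.
Count = (22 choose 0) + (22 choose 1) + (22 choose 2) + (22 choose 3) + (22 choose 4) + (22 choose 5) + (22 choose 6) + (22 choose 7)
     = 1 + 22 + 231 + 1540 + 7315 + 26334 + 74613 + 170544
     = 280600.

280600


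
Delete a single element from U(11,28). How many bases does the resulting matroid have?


Deleting e from U(11,28) gives U(11,27) since n > r.
Bases of U(11,27) = C(27,11) = 27! / (11! * 16!) = 13037895.

13037895


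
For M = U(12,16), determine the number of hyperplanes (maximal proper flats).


Hyperplanes of U(12,16) are flats of rank 11.
In a uniform matroid, these are exactly the (11)-element subsets.
Count = C(16,11) = 4368.

4368


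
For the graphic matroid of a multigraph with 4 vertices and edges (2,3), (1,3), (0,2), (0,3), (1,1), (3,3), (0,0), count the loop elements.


In a graphic matroid, a loop is a self-loop edge (u,u) with rank 0.
Examining all 7 edges for self-loops...
Self-loops found: (1,1), (3,3), (0,0)
Number of loops = 3.

3


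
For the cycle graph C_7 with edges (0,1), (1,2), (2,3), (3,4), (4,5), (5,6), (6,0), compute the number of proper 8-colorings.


P(C_7, k) = (k-1)^7 + (-1)^7*(k-1).
P(8) = (7)^7 - 7
= 823543 - 7 = 823536.

823536


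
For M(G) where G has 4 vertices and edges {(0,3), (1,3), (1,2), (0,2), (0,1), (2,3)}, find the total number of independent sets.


An independent set in a graphic matroid is an acyclic edge subset.
G has 4 vertices and 6 edges.
Enumerate all 2^6 = 64 subsets, checking for acyclicity.
Total independent sets = 38.

38


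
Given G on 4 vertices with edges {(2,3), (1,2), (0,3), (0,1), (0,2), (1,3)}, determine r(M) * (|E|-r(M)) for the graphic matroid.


r(M) = |V| - c = 4 - 1 = 3.
nullity = |E| - r(M) = 6 - 3 = 3.
Product = 3 * 3 = 9.

9


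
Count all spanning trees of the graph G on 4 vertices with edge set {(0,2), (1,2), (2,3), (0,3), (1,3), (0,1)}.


By Kirchhoff's matrix tree theorem, the number of spanning trees equals
the determinant of any cofactor of the Laplacian matrix L.
G has 4 vertices and 6 edges.
Computing the (3 x 3) cofactor determinant gives 16.

16


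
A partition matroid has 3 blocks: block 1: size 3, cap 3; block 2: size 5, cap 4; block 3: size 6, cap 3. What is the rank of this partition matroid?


Rank of a partition matroid = sum of min(|Si|, ci) for each block.
= min(3,3) + min(5,4) + min(6,3)
= 3 + 4 + 3
= 10.

10


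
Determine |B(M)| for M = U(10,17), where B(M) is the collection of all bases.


Bases of U(10,17) are all 10-element subsets of the 17-element ground set.
Number of bases = C(17,10).
C(17,10) = 19448.

19448


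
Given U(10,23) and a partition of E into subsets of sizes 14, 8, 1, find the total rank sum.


r(Ai) = min(|Ai|, 10) for each part.
Sum = min(14,10) + min(8,10) + min(1,10)
    = 10 + 8 + 1
    = 19.

19


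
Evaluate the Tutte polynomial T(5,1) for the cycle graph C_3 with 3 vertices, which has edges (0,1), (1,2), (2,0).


T(C_3; x,y) = x + x^2 + ... + x^(2) + y.
T(5,1) = 5^1 + 5^2 + 1
= 5 + 25 + 1
= 31.

31


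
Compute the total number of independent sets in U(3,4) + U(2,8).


For a direct sum, |I(M1+M2)| = |I(M1)| * |I(M2)|.
|I(U(3,4))| = sum C(4,k) for k=0..3 = 15.
|I(U(2,8))| = sum C(8,k) for k=0..2 = 37.
Total = 15 * 37 = 555.

555


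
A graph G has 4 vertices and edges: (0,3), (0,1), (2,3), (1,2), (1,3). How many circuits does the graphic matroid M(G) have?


A circuit in a graphic matroid = edge set of a simple cycle.
G has 4 vertices and 5 edges.
Enumerating all minimal edge subsets forming cycles...
Total circuits found: 3.

3


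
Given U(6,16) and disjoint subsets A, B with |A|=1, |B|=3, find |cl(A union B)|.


|A union B| = 1 + 3 = 4 (disjoint).
In U(6,16), cl(S) = S if |S| < 6, else cl(S) = E.
Since 4 < 6, cl(A union B) = A union B.
|cl(A union B)| = 4.

4


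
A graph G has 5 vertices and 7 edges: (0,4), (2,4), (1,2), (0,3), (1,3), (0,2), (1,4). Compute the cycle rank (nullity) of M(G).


Cycle rank (nullity) = |E| - r(M) = |E| - (|V| - c).
|E| = 7, |V| = 5, c = 1.
Nullity = 7 - (5 - 1) = 7 - 4 = 3.

3


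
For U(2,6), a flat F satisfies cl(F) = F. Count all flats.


Flats of U(2,6): every subset of size < 2 is a flat, plus E itself.
Count = (6 choose 0) + (6 choose 1) + 1
     = 1 + 6 + 1
     = 8.

8


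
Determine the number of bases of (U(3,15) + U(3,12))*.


(M1+M2)* = M1* + M2*.
M1* = U(12,15), bases: C(15,12) = 455.
M2* = U(9,12), bases: C(12,9) = 220.
|B(M*)| = 455 * 220 = 100100.

100100
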